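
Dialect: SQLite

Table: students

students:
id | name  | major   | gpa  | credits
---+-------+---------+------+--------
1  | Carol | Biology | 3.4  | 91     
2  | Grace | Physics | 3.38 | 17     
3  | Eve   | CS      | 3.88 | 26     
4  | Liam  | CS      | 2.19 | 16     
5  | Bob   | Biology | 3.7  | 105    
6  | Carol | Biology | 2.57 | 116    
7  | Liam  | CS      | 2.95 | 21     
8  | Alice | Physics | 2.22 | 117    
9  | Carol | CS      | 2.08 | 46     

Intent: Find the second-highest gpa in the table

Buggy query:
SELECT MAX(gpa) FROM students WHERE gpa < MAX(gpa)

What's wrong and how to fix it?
Bug: MAX(gpa) on the right of the comparison is an aggregate-in-WHERE error

Fix: Put the inner MAX in a scalar subquery

Corrected query:
SELECT MAX(gpa) FROM students WHERE gpa < (SELECT MAX(gpa) FROM students)

Result:
MAX(gpa)
--------
3.7     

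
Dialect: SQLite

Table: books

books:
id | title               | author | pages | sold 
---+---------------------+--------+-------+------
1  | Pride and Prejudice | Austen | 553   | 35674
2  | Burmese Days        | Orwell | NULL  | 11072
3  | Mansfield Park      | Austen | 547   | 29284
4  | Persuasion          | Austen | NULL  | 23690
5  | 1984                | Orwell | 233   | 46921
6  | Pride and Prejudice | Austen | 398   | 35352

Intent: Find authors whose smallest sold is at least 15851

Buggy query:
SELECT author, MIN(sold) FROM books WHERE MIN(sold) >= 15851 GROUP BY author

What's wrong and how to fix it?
Bug: Aggregates like MIN are computed per group after WHERE runs

Fix: Replace WHERE with HAVING after the GROUP BY

Corrected query:
SELECT author, MIN(sold) FROM books GROUP BY author HAVING MIN(sold) >= 15851

Result:
author | MIN(sold)
-------+----------
Austen | 23690    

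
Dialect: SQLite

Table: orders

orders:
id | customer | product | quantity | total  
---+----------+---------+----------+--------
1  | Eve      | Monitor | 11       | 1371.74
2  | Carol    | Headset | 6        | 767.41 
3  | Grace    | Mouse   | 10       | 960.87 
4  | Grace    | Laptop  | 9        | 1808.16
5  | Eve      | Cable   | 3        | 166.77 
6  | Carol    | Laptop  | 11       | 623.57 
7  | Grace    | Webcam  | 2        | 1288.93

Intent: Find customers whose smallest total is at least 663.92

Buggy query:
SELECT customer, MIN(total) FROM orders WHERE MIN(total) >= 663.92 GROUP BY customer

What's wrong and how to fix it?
Bug: MIN() in WHERE is a misuse of aggregate

Fix: Use HAVING for the per-group MIN condition

Corrected query:
SELECT customer, MIN(total) FROM orders GROUP BY customer HAVING MIN(total) >= 663.92

Result:
customer | MIN(total)
---------+-----------
Grace    | 960.87    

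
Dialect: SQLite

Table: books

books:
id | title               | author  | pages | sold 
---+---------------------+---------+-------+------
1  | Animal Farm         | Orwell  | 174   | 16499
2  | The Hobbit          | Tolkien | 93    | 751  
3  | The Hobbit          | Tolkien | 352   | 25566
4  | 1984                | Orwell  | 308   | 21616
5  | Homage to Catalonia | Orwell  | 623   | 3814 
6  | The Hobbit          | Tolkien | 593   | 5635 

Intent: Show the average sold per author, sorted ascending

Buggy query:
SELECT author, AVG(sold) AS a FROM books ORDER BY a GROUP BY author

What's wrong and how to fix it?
Bug: GROUP BY must precede ORDER BY

Fix: Reorder: SELECT … FROM … GROUP BY … ORDER BY …

Corrected query:
SELECT author, AVG(sold) AS a FROM books GROUP BY author ORDER BY a

Result:
author  | a           
--------+-------------
Tolkien | 10650.666667
Orwell  | 13976.333333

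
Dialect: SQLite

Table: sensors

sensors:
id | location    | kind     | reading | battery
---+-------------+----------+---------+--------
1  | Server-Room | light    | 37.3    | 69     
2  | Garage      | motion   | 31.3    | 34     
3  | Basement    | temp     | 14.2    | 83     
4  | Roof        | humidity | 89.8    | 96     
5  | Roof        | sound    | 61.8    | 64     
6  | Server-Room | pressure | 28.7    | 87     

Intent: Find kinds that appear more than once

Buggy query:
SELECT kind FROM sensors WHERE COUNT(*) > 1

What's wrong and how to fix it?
Bug: WHERE can't reference COUNT(*); aggregates are computed after WHERE

Fix: GROUP BY kind, then filter groups with HAVING COUNT(*) > 1

Corrected query:
SELECT kind FROM sensors GROUP BY kind HAVING COUNT(*) > 1

Result:
(no rows)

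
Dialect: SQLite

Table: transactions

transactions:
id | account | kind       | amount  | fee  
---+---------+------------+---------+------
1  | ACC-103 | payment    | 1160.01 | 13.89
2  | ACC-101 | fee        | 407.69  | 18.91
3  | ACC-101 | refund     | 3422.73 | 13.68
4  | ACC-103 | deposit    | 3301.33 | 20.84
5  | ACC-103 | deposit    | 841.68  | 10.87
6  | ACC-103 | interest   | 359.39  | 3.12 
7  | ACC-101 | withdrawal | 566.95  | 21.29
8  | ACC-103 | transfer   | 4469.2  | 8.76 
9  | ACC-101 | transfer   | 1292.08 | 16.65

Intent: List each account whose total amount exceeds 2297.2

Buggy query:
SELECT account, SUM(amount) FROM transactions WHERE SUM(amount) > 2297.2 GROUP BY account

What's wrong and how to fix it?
Bug: Aggregate functions cannot appear in a WHERE clause

Fix: Move the aggregate condition to a HAVING clause

Corrected query:
SELECT account, SUM(amount) FROM transactions GROUP BY account HAVING SUM(amount) > 2297.2

Result:
account | SUM(amount)
--------+------------
ACC-101 | 5689.45    
ACC-103 | 10131.61   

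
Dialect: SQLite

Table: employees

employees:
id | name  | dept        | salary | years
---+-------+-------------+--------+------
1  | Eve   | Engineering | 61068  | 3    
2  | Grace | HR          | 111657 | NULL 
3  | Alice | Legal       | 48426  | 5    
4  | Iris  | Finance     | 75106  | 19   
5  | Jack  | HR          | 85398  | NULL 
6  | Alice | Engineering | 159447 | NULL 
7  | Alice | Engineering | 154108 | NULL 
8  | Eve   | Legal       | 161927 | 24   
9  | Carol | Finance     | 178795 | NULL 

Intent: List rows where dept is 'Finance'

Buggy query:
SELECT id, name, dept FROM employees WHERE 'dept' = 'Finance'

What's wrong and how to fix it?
Bug: 'dept' in single quotes is a string literal, not the column; the comparison is literal-vs-literal and never true

Fix: Reference the column as dept without single quotes

Corrected query:
SELECT id, name, dept FROM employees WHERE dept = 'Finance'

Result:
id | name  | dept   
---+-------+--------
4  | Iris  | Finance
9  | Carol | Finance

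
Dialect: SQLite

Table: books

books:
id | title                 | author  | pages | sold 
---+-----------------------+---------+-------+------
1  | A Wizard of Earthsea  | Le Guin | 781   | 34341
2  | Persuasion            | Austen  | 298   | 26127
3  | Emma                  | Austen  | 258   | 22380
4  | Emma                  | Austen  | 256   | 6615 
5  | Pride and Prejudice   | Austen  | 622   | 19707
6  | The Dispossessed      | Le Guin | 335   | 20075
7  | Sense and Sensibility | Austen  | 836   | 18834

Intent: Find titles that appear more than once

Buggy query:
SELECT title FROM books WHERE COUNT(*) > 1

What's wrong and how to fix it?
Bug: COUNT(*) is an aggregate and cannot be used in WHERE

Fix: Group first, then use HAVING for the count condition

Corrected query:
SELECT title FROM books GROUP BY title HAVING COUNT(*) > 1

Result:
title
-----
Emma 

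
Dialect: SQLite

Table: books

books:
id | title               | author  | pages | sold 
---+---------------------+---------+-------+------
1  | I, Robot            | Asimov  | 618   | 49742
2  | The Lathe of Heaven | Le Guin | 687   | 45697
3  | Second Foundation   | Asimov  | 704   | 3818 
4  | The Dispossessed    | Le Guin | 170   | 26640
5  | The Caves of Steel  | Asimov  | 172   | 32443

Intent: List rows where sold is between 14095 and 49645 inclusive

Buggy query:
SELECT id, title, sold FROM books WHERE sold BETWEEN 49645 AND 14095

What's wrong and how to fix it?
Bug: The bounds are reversed; BETWEEN a AND b requires a <= b to match anything

Fix: Write BETWEEN 14095 AND 49645

Corrected query:
SELECT id, title, sold FROM books WHERE sold BETWEEN 14095 AND 49645

Result:
id | title               | sold 
---+---------------------+------
2  | The Lathe of Heaven | 45697
4  | The Dispossessed    | 26640
5  | The Caves of Steel  | 32443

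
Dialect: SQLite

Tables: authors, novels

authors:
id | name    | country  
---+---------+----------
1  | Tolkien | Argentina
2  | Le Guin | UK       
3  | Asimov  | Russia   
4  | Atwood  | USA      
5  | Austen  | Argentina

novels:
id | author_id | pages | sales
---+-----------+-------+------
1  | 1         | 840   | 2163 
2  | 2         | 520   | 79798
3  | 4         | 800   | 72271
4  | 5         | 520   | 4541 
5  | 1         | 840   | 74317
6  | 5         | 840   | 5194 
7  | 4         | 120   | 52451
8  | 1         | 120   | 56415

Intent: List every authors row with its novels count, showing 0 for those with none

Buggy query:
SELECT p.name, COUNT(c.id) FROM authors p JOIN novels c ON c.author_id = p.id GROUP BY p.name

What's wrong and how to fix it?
Bug: An inner join excludes parents with zero children

Fix: Use LEFT JOIN so parents without children still appear (COUNT(c.id) gives 0)

Corrected query:
SELECT p.name, COUNT(c.id) FROM authors p LEFT JOIN novels c ON c.author_id = p.id GROUP BY p.name

Result:
name    | COUNT(c.id)
--------+------------
Asimov  | 0          
Atwood  | 2          
Austen  | 2          
Le Guin | 1          
Tolkien | 3          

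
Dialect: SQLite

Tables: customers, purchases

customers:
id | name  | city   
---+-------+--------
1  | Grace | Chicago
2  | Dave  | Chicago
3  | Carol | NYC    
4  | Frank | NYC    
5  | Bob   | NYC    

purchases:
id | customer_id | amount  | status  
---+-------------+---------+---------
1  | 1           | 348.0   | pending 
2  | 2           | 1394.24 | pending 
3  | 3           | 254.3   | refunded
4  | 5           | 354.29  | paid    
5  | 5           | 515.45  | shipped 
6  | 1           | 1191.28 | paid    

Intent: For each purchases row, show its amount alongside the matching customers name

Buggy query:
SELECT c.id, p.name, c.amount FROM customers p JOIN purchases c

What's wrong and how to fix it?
Bug: Missing join condition: each purchases row is matched to all customers rows instead of just its own

Fix: Specify the join condition linking the foreign key to the parent id

Corrected query:
SELECT c.id, p.name, c.amount FROM customers p JOIN purchases c ON c.customer_id = p.id

Result:
id | name  | amount 
---+-------+--------
1  | Grace | 348    
2  | Dave  | 1394.24
3  | Carol | 254.3  
4  | Bob   | 354.29 
5  | Bob   | 515.45 
6  | Grace | 1191.28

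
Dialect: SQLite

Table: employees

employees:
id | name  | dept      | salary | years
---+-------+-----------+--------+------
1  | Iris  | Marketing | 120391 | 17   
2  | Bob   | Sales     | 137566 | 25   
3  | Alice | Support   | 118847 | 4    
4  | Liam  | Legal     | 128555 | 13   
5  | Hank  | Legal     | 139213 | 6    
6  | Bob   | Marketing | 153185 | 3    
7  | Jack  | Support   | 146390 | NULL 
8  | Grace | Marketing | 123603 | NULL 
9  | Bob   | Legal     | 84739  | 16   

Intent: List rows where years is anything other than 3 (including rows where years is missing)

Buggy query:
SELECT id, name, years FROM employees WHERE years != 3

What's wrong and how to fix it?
Bug: Inequality against NULL is unknown, not true; rows with NULL are dropped

Fix: Handle NULL separately with IS NULL alongside the inequality

Corrected query:
SELECT id, name, years FROM employees WHERE years != 3 OR years IS NULL

Result:
id | name  | years
---+-------+------
1  | Iris  | 17   
2  | Bob   | 25   
3  | Alice | 4    
4  | Liam  | 13   
5  | Hank  | 6    
7  | Jack  | NULL 
8  | Grace | NULL 
9  | Bob   | 16   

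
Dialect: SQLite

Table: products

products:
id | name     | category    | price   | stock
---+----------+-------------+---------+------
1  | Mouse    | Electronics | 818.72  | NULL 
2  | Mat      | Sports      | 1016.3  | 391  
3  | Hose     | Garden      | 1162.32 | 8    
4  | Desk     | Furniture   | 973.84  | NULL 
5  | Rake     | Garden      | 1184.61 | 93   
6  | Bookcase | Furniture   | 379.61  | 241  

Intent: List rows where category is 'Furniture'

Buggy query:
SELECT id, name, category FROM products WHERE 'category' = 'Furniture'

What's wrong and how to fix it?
Bug: 'category' in single quotes is a string literal, not the column; the comparison is literal-vs-literal and never true

Fix: Reference the column as category without single quotes

Corrected query:
SELECT id, name, category FROM products WHERE category = 'Furniture'

Result:
id | name     | category 
---+----------+----------
4  | Desk     | Furniture
6  | Bookcase | Furniture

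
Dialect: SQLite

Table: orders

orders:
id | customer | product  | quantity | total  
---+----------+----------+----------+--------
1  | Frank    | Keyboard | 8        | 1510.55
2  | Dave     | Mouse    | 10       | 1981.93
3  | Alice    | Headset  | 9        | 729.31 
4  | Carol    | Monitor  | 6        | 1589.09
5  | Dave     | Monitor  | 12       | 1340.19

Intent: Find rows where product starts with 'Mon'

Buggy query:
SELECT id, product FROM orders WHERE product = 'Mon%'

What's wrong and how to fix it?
Bug: '=' compares the literal string including the % character; pattern matching needs LIKE

Fix: Replace '=' with LIKE so 'Mon%' is treated as a pattern

Corrected query:
SELECT id, product FROM orders WHERE product LIKE 'Mon%'

Result:
id | product
---+--------
4  | Monitor
5  | Monitor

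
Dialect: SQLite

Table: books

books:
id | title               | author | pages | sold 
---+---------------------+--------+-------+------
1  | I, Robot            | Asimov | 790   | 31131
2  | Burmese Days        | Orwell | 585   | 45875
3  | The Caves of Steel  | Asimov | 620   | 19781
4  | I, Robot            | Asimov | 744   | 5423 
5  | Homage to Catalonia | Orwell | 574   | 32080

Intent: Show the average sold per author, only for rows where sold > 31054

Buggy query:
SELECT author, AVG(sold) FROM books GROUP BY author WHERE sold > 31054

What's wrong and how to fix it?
Bug: WHERE cannot follow GROUP BY

Fix: Move the WHERE clause before GROUP BY

Corrected query:
SELECT author, AVG(sold) FROM books WHERE sold > 31054 GROUP BY author

Result:
author | AVG(sold)
-------+----------
Asimov | 31131    
Orwell | 38977.5  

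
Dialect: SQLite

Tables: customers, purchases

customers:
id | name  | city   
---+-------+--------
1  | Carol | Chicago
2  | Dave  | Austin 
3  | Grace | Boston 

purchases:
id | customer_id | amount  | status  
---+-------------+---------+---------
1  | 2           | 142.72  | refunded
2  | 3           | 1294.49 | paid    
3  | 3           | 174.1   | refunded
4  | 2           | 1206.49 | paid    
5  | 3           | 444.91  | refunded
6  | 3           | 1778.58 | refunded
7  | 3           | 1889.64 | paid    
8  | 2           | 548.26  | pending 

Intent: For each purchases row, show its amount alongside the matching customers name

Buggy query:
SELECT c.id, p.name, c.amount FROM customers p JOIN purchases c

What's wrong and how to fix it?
Bug: Missing join condition: each purchases row is matched to all customers rows instead of just its own

Fix: Add ON c.customer_id = p.id to the JOIN

Corrected query:
SELECT c.id, p.name, c.amount FROM customers p JOIN purchases c ON c.customer_id = p.id

Result:
id | name  | amount 
---+-------+--------
1  | Dave  | 142.72 
2  | Grace | 1294.49
3  | Grace | 174.1  
4  | Dave  | 1206.49
5  | Grace | 444.91 
6  | Grace | 1778.58
7  | Grace | 1889.64
8  | Dave  | 548.26 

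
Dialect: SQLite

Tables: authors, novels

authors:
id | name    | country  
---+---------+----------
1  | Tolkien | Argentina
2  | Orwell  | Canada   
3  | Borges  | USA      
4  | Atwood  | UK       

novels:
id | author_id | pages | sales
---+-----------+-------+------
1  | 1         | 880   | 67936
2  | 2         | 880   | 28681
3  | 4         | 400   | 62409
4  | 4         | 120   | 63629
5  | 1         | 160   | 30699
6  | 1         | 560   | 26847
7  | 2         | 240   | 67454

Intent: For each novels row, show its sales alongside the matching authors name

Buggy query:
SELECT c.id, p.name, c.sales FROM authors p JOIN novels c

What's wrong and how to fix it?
Bug: JOIN with no ON clause produces a cartesian product; every novels row pairs with every authors row

Fix: Add ON c.author_id = p.id to the JOIN

Corrected query:
SELECT c.id, p.name, c.sales FROM authors p JOIN novels c ON c.author_id = p.id

Result:
id | name    | sales
---+---------+------
1  | Tolkien | 67936
2  | Orwell  | 28681
3  | Atwood  | 62409
4  | Atwood  | 63629
5  | Tolkien | 30699
6  | Tolkien | 26847
7  | Orwell  | 67454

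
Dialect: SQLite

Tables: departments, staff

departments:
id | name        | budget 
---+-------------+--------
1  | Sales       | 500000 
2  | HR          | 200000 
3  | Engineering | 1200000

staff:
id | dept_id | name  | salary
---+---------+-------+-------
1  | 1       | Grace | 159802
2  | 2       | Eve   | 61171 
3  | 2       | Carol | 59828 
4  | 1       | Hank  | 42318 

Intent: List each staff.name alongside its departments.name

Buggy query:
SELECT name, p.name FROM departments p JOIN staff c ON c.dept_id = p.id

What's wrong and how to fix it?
Bug: 'name' exists in both joined tables, so the database can't tell which one is meant

Fix: Prefix ambiguous columns with the table alias

Corrected query:
SELECT c.name, p.name FROM departments p JOIN staff c ON c.dept_id = p.id

Result:
name  | name 
------+------
Grace | Sales
Eve   | HR   
Carol | HR   
Hank  | Sales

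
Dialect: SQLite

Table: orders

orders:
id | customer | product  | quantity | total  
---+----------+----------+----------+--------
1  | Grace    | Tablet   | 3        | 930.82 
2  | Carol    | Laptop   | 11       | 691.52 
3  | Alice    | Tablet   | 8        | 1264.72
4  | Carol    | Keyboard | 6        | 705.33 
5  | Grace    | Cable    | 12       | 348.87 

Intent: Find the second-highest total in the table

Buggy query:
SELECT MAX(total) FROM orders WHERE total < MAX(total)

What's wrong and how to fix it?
Bug: MAX(total) on the right of the comparison is an aggregate-in-WHERE error

Fix: Put the inner MAX in a scalar subquery

Corrected query:
SELECT MAX(total) FROM orders WHERE total < (SELECT MAX(total) FROM orders)

Result:
MAX(total)
----------
930.82    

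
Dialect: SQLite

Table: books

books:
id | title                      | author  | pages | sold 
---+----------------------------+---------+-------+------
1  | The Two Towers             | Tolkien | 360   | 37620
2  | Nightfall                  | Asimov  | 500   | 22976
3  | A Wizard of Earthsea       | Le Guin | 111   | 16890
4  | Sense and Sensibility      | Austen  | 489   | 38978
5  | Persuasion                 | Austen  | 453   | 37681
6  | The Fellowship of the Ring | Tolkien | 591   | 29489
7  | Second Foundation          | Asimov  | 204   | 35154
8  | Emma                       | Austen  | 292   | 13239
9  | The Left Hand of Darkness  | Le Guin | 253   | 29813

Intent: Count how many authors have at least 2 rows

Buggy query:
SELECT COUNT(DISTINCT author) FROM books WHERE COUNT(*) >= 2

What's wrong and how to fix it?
Bug: WHERE filters individual rows, not groups, so a group-level COUNT is invalid there

Fix: Group first with HAVING COUNT(*) >= 2, then COUNT the resulting groups

Corrected query:
SELECT COUNT(*) FROM (SELECT author FROM books GROUP BY author HAVING COUNT(*) >= 2)

Result:
COUNT(*)
--------
4       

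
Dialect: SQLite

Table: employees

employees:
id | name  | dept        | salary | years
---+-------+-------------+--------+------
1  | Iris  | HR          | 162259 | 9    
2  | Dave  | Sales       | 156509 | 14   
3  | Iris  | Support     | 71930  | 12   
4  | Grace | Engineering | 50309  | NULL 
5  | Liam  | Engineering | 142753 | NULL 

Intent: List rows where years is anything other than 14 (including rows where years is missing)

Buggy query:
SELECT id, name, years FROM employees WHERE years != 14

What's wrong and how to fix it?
Bug: 'years != 14' is unknown when years is NULL, so NULL rows are silently excluded

Fix: Add an explicit OR years IS NULL to include the missing-value rows

Corrected query:
SELECT id, name, years FROM employees WHERE years != 14 OR years IS NULL

Result:
id | name  | years
---+-------+------
1  | Iris  | 9    
3  | Iris  | 12   
4  | Grace | NULL 
5  | Liam  | NULL 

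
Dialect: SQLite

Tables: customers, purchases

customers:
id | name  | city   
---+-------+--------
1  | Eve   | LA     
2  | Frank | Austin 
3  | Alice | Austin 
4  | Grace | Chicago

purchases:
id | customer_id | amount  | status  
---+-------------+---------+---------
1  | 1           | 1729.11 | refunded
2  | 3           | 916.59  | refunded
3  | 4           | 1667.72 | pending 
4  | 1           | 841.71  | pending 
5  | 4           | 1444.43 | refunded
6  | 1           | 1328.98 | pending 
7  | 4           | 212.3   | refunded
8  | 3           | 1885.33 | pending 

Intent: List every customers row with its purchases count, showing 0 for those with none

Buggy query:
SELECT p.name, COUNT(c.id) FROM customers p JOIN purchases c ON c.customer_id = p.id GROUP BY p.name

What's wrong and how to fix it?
Bug: INNER JOIN drops customers rows that have no matching purchases rows

Fix: Use LEFT JOIN so parents without children still appear (COUNT(c.id) gives 0)

Corrected query:
SELECT p.name, COUNT(c.id) FROM customers p LEFT JOIN purchases c ON c.customer_id = p.id GROUP BY p.name

Result:
name  | COUNT(c.id)
------+------------
Alice | 2          
Eve   | 3          
Frank | 0          
Grace | 3          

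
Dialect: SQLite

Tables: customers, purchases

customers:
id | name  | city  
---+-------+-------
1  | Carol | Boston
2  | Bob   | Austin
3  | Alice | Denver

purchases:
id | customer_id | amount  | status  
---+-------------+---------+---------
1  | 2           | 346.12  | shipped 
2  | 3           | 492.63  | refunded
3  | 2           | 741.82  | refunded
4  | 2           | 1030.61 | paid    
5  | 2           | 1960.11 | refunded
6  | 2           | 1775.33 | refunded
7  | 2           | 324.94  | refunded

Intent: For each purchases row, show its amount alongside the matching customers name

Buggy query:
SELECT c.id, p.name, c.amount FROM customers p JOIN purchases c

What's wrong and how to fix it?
Bug: Missing join condition: each purchases row is matched to all customers rows instead of just its own

Fix: Specify the join condition linking the foreign key to the parent id

Corrected query:
SELECT c.id, p.name, c.amount FROM customers p JOIN purchases c ON c.customer_id = p.id

Result:
id | name  | amount 
---+-------+--------
1  | Bob   | 346.12 
2  | Alice | 492.63 
3  | Bob   | 741.82 
4  | Bob   | 1030.61
5  | Bob   | 1960.11
6  | Bob   | 1775.33
7  | Bob   | 324.94 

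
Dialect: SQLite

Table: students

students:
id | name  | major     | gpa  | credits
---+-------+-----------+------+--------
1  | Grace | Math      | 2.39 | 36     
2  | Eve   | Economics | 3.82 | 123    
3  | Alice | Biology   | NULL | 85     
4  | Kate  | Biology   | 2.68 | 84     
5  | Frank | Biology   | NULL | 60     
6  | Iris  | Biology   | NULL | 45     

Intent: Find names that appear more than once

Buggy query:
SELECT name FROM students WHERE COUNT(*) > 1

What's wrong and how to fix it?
Bug: COUNT(*) is an aggregate and cannot be used in WHERE

Fix: Group first, then use HAVING for the count condition

Corrected query:
SELECT name FROM students GROUP BY name HAVING COUNT(*) > 1

Result:
(no rows)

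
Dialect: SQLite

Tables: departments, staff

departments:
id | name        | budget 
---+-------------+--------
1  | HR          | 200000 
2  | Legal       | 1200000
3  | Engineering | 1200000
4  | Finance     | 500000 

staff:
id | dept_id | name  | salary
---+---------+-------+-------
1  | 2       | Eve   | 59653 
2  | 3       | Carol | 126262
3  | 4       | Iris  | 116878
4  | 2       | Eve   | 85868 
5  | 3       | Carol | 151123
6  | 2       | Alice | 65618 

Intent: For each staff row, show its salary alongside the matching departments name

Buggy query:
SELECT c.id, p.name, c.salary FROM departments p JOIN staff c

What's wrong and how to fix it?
Bug: Missing join condition: each staff row is matched to all departments rows instead of just its own

Fix: Add ON c.dept_id = p.id to the JOIN

Corrected query:
SELECT c.id, p.name, c.salary FROM departments p JOIN staff c ON c.dept_id = p.id

Result:
id | name        | salary
---+-------------+-------
1  | Legal       | 59653 
2  | Engineering | 126262
3  | Finance     | 116878
4  | Legal       | 85868 
5  | Engineering | 151123
6  | Legal       | 65618 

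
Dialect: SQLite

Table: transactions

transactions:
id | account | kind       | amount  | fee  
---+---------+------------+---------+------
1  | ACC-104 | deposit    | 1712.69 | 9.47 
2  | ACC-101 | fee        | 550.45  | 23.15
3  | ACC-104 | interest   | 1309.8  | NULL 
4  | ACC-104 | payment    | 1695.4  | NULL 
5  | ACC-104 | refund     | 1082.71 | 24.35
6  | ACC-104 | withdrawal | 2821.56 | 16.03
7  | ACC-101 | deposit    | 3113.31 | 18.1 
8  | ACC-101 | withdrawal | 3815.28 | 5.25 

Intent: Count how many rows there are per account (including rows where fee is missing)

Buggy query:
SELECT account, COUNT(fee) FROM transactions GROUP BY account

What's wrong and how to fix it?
Bug: COUNT(column) counts non-NULL values only; rows with NULL fee aren't counted

Fix: Replace COUNT(fee) with COUNT(*)

Corrected query:
SELECT account, COUNT(*) FROM transactions GROUP BY account

Result:
account | COUNT(*)
--------+---------
ACC-101 | 3       
ACC-104 | 5       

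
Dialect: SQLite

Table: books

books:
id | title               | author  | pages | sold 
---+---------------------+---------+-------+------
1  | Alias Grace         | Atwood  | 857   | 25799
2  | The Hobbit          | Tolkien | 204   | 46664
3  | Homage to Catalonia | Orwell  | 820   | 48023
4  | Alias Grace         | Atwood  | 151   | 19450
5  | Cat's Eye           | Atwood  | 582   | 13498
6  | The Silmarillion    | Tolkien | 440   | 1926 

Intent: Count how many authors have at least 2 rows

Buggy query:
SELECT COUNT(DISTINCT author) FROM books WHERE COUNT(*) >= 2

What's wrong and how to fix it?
Bug: COUNT(*) cannot appear in WHERE; the per-group count doesn't exist yet

Fix: Group first with HAVING COUNT(*) >= 2, then COUNT the resulting groups

Corrected query:
SELECT COUNT(*) FROM (SELECT author FROM books GROUP BY author HAVING COUNT(*) >= 2)

Result:
COUNT(*)
--------
2       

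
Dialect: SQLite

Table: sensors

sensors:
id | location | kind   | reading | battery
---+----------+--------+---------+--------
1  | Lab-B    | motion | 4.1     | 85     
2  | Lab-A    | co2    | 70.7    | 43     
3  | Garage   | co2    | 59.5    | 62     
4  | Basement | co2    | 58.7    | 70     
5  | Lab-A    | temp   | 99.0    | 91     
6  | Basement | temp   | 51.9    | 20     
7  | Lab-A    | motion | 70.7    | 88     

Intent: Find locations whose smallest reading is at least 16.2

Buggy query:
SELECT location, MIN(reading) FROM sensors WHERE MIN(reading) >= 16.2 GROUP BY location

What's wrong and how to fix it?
Bug: Aggregates like MIN are computed per group after WHERE runs

Fix: Use HAVING for the per-group MIN condition

Corrected query:
SELECT location, MIN(reading) FROM sensors GROUP BY location HAVING MIN(reading) >= 16.2

Result:
location | MIN(reading)
---------+-------------
Basement | 51.9        
Garage   | 59.5        
Lab-A    | 70.7        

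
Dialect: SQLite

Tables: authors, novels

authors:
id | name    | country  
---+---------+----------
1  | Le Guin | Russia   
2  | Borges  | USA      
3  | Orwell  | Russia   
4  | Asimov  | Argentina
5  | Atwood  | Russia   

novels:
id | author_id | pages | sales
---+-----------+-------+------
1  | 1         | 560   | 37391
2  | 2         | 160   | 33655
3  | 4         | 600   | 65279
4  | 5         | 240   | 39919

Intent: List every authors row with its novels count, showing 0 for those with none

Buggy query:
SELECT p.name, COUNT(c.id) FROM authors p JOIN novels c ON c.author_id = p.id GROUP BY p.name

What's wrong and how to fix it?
Bug: INNER JOIN drops authors rows that have no matching novels rows

Fix: Use LEFT JOIN so parents without children still appear (COUNT(c.id) gives 0)

Corrected query:
SELECT p.name, COUNT(c.id) FROM authors p LEFT JOIN novels c ON c.author_id = p.id GROUP BY p.name

Result:
name    | COUNT(c.id)
--------+------------
Asimov  | 1          
Atwood  | 1          
Borges  | 1          
Le Guin | 1          
Orwell  | 0          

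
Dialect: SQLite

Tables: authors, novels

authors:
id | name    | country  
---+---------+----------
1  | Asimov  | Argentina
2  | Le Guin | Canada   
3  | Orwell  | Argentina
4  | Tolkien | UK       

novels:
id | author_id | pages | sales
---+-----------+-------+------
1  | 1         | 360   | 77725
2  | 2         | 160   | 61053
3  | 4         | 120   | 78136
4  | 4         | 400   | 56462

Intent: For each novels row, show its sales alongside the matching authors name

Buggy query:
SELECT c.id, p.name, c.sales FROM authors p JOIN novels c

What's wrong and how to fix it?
Bug: Missing join condition: each novels row is matched to all authors rows instead of just its own

Fix: Add ON c.author_id = p.id to the JOIN

Corrected query:
SELECT c.id, p.name, c.sales FROM authors p JOIN novels c ON c.author_id = p.id

Result:
id | name    | sales
---+---------+------
1  | Asimov  | 77725
2  | Le Guin | 61053
3  | Tolkien | 78136
4  | Tolkien | 56462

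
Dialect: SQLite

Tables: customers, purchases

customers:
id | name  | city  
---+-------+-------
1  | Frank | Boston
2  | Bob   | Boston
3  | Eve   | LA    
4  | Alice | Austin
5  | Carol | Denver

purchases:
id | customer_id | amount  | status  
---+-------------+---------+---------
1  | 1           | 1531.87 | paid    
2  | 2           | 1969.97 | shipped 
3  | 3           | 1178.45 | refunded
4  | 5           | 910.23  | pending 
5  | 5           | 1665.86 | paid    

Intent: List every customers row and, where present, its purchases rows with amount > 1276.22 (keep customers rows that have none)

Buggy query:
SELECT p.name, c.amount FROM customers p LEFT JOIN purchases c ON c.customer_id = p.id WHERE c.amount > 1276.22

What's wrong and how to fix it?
Bug: Filtering c.amount in WHERE discards the NULL rows produced by LEFT JOIN, turning it into an inner join

Fix: Move the right-table condition into the ON clause so unmatched parents are kept

Corrected query:
SELECT p.name, c.amount FROM customers p LEFT JOIN purchases c ON c.customer_id = p.id AND c.amount > 1276.22

Result:
name  | amount 
------+--------
Frank | 1531.87
Bob   | 1969.97
Eve   | NULL   
Alice | NULL   
Carol | 1665.86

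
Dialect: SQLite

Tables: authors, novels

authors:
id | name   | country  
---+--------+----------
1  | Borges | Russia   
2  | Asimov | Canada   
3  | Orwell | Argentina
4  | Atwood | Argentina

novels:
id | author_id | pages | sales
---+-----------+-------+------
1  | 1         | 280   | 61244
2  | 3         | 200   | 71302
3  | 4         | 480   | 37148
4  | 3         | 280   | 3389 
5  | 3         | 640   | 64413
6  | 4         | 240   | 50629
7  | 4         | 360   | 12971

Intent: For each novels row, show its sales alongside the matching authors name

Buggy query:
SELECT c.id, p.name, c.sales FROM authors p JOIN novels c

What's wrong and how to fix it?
Bug: Missing join condition: each novels row is matched to all authors rows instead of just its own

Fix: Add ON c.author_id = p.id to the JOIN

Corrected query:
SELECT c.id, p.name, c.sales FROM authors p JOIN novels c ON c.author_id = p.id

Result:
id | name   | sales
---+--------+------
1  | Borges | 61244
2  | Orwell | 71302
3  | Atwood | 37148
4  | Orwell | 3389 
5  | Orwell | 64413
6  | Atwood | 50629
7  | Atwood | 12971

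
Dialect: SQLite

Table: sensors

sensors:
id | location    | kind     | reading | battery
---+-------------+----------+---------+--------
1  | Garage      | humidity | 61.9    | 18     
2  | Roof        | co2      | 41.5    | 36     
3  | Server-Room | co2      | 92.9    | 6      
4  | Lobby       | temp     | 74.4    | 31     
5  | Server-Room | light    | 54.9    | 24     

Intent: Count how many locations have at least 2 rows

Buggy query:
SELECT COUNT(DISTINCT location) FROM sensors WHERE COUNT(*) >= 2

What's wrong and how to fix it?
Bug: COUNT(*) cannot appear in WHERE; the per-group count doesn't exist yet

Fix: Use a subquery that GROUPs and filters with HAVING, then count its rows

Corrected query:
SELECT COUNT(*) FROM (SELECT location FROM sensors GROUP BY location HAVING COUNT(*) >= 2)

Result:
COUNT(*)
--------
1       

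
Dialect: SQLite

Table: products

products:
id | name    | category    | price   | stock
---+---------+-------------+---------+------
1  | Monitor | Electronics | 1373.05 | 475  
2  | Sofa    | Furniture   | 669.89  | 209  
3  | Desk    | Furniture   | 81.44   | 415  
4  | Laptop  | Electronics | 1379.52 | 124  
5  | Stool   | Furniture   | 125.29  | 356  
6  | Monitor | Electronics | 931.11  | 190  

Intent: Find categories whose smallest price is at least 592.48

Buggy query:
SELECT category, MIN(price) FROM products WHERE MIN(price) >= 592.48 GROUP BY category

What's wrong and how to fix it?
Bug: Aggregates like MIN are computed per group after WHERE runs

Fix: Replace WHERE with HAVING after the GROUP BY

Corrected query:
SELECT category, MIN(price) FROM products GROUP BY category HAVING MIN(price) >= 592.48

Result:
category    | MIN(price)
------------+-----------
Electronics | 931.11    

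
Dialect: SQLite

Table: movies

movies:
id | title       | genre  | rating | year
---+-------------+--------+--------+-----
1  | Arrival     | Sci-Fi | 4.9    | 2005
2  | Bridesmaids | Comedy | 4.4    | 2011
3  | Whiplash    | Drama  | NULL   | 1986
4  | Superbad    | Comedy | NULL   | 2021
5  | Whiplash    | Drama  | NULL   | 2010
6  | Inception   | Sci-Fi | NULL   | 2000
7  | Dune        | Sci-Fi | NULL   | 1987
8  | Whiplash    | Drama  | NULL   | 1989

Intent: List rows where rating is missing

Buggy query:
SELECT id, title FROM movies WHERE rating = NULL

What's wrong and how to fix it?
Bug: Comparing to NULL with '=' never matches; NULL = NULL is unknown, not true

Fix: Replace '= NULL' with 'IS NULL'

Corrected query:
SELECT id, title FROM movies WHERE rating IS NULL

Result:
id | title    
---+----------
3  | Whiplash 
4  | Superbad 
5  | Whiplash 
6  | Inception
7  | Dune     
8  | Whiplash 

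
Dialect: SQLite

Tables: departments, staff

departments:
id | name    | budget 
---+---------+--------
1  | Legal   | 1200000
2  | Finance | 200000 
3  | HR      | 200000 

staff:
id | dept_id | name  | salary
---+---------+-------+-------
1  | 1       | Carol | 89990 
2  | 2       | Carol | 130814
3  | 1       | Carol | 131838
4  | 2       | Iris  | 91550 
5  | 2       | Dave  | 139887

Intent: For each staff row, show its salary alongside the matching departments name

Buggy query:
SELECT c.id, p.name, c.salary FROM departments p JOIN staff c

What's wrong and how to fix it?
Bug: JOIN with no ON clause produces a cartesian product; every staff row pairs with every departments row

Fix: Specify the join condition linking the foreign key to the parent id

Corrected query:
SELECT c.id, p.name, c.salary FROM departments p JOIN staff c ON c.dept_id = p.id

Result:
id | name    | salary
---+---------+-------
1  | Legal   | 89990 
2  | Finance | 130814
3  | Legal   | 131838
4  | Finance | 91550 
5  | Finance | 139887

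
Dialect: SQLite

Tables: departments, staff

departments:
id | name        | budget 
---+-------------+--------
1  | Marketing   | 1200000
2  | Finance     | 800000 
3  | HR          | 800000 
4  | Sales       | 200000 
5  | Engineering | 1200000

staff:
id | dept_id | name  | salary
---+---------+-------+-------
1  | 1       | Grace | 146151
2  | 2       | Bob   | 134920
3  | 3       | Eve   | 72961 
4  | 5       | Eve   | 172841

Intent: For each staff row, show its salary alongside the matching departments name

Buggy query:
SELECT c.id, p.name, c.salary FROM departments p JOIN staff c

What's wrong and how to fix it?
Bug: JOIN with no ON clause produces a cartesian product; every staff row pairs with every departments row

Fix: Specify the join condition linking the foreign key to the parent id

Corrected query:
SELECT c.id, p.name, c.salary FROM departments p JOIN staff c ON c.dept_id = p.id

Result:
id | name        | salary
---+-------------+-------
1  | Marketing   | 146151
2  | Finance     | 134920
3  | HR          | 72961 
4  | Engineering | 172841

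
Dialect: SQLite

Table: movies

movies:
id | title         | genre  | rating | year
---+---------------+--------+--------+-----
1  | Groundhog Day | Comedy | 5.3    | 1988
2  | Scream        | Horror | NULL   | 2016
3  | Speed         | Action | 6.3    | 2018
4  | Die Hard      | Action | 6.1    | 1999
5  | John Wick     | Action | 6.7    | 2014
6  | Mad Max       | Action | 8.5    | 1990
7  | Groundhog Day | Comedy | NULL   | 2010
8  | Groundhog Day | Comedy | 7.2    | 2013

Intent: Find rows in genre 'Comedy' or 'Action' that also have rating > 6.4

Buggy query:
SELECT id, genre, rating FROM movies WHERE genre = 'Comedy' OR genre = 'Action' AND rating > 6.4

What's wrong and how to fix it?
Bug: AND binds tighter than OR, so this parses as genre = 'Comedy' OR (genre = 'Action' AND rating > 6.4)

Fix: Group the OR with parentheses (or use IN), then AND the threshold

Corrected query:
SELECT id, genre, rating FROM movies WHERE (genre = 'Comedy' OR genre = 'Action') AND rating > 6.4

Result:
id | genre  | rating
---+--------+-------
5  | Action | 6.7   
6  | Action | 8.5   
8  | Comedy | 7.2   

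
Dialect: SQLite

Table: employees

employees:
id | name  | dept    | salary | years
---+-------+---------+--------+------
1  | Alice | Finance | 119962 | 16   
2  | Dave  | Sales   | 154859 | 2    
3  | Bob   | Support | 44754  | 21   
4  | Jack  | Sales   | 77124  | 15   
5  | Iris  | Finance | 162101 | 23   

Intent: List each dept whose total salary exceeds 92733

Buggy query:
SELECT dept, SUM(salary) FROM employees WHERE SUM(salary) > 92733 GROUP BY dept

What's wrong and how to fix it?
Bug: SUM(salary) is an aggregate, but WHERE filters rows before aggregation

Fix: Move the aggregate condition to a HAVING clause

Corrected query:
SELECT dept, SUM(salary) FROM employees GROUP BY dept HAVING SUM(salary) > 92733

Result:
dept    | SUM(salary)
--------+------------
Finance | 282063     
Sales   | 231983     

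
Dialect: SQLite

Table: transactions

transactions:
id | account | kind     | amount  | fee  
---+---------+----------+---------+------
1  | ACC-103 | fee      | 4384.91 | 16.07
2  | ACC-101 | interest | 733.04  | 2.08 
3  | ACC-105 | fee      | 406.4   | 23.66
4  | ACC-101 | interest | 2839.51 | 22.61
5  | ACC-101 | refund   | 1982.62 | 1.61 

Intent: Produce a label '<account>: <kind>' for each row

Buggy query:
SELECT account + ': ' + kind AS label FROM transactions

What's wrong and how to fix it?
Bug: '+' is numeric addition; on text columns SQLite converts them to 0 instead of concatenating

Fix: Use the || operator for string concatenation

Corrected query:
SELECT account || ': ' || kind AS label FROM transactions

Result:
label            
-----------------
ACC-103: fee     
ACC-101: interest
ACC-105: fee     
ACC-101: interest
ACC-101: refund  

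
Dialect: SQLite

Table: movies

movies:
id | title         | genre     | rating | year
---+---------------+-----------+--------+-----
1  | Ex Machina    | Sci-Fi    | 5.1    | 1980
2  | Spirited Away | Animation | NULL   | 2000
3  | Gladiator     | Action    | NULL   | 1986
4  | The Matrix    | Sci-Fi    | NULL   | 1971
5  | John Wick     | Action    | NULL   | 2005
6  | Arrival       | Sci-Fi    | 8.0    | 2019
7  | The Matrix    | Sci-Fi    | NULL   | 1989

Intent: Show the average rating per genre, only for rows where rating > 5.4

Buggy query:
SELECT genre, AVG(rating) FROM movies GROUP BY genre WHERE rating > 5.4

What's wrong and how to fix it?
Bug: WHERE cannot follow GROUP BY

Fix: Place WHERE between FROM and GROUP BY

Corrected query:
SELECT genre, AVG(rating) FROM movies WHERE rating > 5.4 GROUP BY genre

Result:
genre  | AVG(rating)
-------+------------
Sci-Fi | 8          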